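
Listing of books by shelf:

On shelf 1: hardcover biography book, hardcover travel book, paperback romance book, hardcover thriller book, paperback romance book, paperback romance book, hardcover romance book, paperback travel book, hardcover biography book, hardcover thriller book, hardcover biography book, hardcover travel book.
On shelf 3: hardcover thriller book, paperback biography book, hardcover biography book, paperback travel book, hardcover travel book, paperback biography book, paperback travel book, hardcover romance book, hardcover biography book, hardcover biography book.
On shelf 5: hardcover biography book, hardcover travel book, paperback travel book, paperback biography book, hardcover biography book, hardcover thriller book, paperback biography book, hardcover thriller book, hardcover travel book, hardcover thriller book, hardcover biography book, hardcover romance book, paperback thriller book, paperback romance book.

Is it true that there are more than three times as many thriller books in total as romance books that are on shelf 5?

True

|thriller books| = 7.
|romance books on shelf 5| = 2.
The claim requires 7 > 3 × 2 = 6, which holds.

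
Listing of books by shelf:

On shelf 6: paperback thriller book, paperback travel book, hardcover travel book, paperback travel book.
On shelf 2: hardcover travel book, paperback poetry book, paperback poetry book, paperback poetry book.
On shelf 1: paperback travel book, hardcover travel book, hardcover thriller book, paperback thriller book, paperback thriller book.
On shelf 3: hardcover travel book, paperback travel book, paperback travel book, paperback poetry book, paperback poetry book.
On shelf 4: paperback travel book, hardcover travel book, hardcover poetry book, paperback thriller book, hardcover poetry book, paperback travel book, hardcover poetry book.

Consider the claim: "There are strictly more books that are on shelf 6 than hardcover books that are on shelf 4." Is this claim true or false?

There are 4 books on shelf 6.
There are 4 hardcover books on shelf 4.
The claim requires 4 > 4, which does not hold.

False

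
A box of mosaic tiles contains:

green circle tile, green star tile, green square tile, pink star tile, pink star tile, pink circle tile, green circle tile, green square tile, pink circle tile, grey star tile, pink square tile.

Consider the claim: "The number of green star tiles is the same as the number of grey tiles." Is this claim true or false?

True

|green star tiles| = 1.
|grey tiles| = 1.
The claim requires 1 = 1, which holds.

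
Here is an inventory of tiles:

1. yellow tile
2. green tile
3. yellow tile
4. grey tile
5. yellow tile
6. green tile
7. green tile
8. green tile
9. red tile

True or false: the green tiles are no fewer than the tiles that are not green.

|green tiles| = 4.
|tiles that are not green| = 5.
The claim requires 4 ≥ 5, which does not hold.

False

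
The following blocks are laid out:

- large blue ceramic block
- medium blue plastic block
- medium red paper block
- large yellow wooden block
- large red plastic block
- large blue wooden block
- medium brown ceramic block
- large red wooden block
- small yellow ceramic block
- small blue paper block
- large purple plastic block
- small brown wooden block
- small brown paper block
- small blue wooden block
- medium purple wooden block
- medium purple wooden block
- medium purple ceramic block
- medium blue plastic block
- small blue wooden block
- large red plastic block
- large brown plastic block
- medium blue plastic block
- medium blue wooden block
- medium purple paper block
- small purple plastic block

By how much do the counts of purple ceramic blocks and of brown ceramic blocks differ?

purple ceramic blocks: 1. brown ceramic blocks: 1.
|1 − 1| = 1 − 1 = 0.

0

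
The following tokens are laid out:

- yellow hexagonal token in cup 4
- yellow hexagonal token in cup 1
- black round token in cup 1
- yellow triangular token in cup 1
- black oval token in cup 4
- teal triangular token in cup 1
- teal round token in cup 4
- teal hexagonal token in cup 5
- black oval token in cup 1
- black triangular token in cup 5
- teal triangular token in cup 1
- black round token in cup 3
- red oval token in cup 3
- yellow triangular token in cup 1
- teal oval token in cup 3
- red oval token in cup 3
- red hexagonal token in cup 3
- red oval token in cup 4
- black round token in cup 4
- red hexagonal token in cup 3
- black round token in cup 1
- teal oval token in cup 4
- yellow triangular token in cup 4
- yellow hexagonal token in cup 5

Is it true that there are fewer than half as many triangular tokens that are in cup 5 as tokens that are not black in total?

True

|triangular tokens in cup 5| = 1.
|tokens that are not black| = 17.
The claim requires 2 × 1 = 2 < 17, which holds.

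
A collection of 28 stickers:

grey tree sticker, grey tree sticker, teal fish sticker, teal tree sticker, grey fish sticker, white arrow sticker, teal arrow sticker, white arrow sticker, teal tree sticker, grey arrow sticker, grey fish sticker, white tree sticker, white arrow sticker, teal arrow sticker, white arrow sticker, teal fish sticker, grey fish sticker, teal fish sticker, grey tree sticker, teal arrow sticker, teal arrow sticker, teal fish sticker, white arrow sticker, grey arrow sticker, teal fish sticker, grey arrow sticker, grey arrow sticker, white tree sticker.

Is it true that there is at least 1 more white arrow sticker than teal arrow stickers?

True

|white arrow stickers| = 5.
|teal arrow stickers| = 4.
The claim requires 5 − 4 = 1 ≥ 1, which holds.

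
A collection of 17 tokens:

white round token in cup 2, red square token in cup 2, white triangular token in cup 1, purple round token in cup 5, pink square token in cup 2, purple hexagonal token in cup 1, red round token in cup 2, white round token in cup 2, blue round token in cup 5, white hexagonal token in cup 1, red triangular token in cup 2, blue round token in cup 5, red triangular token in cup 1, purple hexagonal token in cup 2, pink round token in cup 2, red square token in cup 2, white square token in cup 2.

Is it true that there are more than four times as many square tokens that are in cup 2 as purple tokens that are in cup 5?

square tokens in cup 2: 4.
purple tokens in cup 5: 1.
The claim requires 4 > 4 × 1 = 4, which does not hold.

False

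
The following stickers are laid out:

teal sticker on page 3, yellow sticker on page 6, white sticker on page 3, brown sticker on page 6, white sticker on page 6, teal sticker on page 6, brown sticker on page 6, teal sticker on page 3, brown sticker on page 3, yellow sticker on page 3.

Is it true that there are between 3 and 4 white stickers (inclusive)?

False

There are 2 white stickers.
The claim requires 3 ≤ 2 ≤ 4, which does not hold.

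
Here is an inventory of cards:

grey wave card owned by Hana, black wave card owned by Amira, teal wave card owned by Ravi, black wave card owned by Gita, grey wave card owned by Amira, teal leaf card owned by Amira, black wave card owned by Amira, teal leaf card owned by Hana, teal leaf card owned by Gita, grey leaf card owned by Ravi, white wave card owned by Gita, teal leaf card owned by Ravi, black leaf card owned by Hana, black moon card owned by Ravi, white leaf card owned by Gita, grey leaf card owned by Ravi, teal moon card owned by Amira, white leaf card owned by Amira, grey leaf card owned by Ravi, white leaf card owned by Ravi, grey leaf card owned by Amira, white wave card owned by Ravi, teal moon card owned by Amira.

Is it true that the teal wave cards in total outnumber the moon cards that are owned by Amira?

|teal wave cards| = 1.
|moon cards owned by Amira| = 2.
The claim requires 1 > 2, which does not hold.

False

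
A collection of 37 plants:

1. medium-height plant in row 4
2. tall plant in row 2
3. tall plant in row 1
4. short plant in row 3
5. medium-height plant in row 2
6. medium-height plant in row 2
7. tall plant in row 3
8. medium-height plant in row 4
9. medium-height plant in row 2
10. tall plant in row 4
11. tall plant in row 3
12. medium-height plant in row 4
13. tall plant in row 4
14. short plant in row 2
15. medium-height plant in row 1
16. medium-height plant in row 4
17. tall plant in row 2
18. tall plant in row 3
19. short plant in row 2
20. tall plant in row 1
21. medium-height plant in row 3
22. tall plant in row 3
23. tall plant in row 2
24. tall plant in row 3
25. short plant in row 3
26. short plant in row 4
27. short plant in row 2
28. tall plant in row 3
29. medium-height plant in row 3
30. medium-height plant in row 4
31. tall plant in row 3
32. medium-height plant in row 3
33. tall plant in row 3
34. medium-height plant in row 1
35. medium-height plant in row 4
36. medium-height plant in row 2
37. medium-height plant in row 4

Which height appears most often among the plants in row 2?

Counts by height (restricted to plants in row 2): medium-height 4, tall 3, short 3.
The maximum is 4, held uniquely by medium-height.

medium-height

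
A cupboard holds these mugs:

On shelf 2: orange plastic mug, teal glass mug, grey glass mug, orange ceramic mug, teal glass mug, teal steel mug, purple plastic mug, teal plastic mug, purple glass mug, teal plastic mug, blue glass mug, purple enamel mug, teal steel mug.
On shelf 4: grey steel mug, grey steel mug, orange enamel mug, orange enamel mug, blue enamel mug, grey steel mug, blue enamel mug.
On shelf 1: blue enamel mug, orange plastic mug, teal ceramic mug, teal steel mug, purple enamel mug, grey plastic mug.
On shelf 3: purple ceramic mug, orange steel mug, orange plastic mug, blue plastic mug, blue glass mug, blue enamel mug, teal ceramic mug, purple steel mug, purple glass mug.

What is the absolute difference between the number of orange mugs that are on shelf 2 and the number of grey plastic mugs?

orange mugs on shelf 2: 2. grey plastic mugs: 1.
|2 − 1| = 2 − 1 = 1.

1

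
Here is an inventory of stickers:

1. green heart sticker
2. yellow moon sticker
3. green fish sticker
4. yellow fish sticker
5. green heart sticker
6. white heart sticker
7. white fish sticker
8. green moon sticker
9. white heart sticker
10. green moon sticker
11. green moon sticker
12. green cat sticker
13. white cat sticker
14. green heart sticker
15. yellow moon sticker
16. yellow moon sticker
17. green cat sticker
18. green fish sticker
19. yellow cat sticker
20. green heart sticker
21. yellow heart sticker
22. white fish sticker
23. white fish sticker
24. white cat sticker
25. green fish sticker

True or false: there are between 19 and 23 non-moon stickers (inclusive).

There are 19 non-moon stickers.
The claim requires 19 ≤ 19 ≤ 23, which holds.

True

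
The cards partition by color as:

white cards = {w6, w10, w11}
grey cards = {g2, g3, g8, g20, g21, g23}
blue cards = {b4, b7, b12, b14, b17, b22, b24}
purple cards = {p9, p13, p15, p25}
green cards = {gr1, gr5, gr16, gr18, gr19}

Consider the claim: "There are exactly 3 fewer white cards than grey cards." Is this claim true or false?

True

|white cards| = 3.
|grey cards| = 6.
The claim requires 6 − 3 (= 3) to equal 3, which holds.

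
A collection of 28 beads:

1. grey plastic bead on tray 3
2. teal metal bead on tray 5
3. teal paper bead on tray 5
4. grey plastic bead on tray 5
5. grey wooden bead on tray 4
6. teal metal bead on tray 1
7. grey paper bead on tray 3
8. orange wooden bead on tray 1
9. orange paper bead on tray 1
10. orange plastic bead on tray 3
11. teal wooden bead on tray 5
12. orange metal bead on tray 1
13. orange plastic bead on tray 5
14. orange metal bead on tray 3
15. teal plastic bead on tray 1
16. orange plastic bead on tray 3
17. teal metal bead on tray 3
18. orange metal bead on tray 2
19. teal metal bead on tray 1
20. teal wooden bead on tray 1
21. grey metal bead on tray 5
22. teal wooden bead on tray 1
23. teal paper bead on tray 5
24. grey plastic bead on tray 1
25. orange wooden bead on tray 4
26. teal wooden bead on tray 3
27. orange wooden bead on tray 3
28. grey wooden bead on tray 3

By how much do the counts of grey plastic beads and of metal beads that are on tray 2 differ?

2

grey plastic beads: 3. metal beads on tray 2: 1.
|3 − 1| = 3 − 1 = 2.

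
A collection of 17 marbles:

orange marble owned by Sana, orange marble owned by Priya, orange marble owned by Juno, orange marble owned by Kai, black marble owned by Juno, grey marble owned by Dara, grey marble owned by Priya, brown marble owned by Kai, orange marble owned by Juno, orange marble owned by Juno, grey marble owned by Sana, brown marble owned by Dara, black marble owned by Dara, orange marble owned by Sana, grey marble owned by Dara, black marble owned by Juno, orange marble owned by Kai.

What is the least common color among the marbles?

brown

Counts by color: orange 8, grey 4, black 3, brown 2.
The minimum is 2, held uniquely by brown.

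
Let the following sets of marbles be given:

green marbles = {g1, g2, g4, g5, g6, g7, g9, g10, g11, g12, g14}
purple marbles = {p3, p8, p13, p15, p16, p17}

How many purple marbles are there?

6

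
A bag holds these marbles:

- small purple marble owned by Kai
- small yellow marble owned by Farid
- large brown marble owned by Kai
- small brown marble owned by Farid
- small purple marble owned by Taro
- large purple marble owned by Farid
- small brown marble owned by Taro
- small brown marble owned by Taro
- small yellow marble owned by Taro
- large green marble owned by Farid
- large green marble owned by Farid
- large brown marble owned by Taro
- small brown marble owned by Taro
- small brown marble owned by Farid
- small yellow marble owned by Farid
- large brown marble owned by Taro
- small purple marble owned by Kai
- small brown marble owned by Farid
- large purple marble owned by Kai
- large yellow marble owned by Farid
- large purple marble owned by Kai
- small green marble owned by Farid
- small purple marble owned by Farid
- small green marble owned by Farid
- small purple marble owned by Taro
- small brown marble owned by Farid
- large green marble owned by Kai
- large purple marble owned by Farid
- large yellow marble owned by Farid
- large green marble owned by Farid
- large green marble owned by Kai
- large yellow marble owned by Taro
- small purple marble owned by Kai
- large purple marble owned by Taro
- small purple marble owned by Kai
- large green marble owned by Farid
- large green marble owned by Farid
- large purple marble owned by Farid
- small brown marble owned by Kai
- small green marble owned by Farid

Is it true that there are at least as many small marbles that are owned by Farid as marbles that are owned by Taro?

|small marbles owned by Farid| = 10.
|marbles owned by Taro| = 10.
The claim requires 10 ≥ 10, which holds.

True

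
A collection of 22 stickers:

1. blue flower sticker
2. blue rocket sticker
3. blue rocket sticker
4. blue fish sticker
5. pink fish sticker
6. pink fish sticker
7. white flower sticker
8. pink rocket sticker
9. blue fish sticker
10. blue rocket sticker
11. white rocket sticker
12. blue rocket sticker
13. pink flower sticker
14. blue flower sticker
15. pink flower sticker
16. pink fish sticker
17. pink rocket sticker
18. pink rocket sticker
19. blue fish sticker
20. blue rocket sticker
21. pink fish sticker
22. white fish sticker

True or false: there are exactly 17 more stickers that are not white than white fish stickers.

False

There are 19 stickers that are not white.
There is 1 white fish sticker.
The claim requires 19 − 1 (= 18) to equal 17, which does not hold.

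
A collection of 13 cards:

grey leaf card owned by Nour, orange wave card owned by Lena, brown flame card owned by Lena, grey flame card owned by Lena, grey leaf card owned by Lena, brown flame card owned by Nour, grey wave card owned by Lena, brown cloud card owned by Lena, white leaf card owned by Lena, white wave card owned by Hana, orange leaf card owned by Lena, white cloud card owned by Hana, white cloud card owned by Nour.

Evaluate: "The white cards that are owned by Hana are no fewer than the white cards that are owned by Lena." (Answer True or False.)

True

|white cards owned by Hana| = 2.
|white cards owned by Lena| = 1.
The claim requires 2 ≥ 1, which holds.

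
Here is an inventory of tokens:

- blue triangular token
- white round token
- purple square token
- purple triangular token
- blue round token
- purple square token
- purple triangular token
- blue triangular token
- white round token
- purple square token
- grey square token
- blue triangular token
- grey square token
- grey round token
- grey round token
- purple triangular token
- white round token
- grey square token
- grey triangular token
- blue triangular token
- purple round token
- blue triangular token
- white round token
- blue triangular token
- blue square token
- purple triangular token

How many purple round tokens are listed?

1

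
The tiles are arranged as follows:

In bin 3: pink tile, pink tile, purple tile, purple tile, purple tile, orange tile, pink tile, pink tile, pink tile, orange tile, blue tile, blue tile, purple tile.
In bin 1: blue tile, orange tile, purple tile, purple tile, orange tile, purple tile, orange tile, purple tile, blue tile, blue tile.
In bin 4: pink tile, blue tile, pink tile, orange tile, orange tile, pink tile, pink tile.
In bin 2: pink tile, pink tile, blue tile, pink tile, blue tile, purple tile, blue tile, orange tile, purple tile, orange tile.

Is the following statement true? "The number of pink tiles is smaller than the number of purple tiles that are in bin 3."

pink tiles: 12.
purple tiles in bin 3: 4.
The claim requires 12 < 4, which does not hold.

False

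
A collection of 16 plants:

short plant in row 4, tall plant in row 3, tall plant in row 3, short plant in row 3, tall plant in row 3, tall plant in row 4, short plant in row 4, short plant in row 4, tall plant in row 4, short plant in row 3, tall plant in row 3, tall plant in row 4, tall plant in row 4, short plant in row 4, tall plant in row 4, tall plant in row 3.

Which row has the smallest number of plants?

Counts by row: row 4→9, row 3→7.
The minimum is 7, held uniquely by row 3.

row 3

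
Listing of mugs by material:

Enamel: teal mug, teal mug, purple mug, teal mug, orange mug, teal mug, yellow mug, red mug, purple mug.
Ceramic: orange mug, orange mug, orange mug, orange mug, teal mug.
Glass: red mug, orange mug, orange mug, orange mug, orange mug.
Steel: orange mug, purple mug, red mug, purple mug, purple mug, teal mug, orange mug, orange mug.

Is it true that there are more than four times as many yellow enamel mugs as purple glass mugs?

There is 1 yellow enamel mug.
There are 0 purple glass mugs.
The claim requires 1 > 4 × 0 = 0, which holds.

True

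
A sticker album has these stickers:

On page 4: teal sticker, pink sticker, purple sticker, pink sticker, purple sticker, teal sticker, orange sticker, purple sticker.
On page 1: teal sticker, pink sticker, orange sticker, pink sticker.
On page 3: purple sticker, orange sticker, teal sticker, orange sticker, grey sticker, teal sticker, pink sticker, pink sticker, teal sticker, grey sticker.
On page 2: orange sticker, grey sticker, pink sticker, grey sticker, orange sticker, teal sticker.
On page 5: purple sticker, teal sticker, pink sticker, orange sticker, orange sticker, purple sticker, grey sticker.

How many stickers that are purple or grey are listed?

11

grey: 5; purple: 6; together 5 + 6 = 11.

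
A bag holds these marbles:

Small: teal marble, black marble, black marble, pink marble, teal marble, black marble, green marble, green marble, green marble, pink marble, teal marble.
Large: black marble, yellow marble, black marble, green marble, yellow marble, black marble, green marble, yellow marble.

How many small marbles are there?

11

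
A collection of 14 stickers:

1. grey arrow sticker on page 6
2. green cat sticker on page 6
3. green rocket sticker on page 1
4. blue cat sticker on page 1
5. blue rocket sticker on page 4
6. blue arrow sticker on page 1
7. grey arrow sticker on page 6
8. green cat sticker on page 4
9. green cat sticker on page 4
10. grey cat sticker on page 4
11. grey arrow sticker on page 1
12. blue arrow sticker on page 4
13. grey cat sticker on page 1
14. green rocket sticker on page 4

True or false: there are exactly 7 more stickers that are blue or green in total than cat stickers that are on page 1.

True

There are 9 stickers that are blue or green.
There are 2 cat stickers on page 1.
The claim requires 9 − 2 (= 7) to equal 7, which holds.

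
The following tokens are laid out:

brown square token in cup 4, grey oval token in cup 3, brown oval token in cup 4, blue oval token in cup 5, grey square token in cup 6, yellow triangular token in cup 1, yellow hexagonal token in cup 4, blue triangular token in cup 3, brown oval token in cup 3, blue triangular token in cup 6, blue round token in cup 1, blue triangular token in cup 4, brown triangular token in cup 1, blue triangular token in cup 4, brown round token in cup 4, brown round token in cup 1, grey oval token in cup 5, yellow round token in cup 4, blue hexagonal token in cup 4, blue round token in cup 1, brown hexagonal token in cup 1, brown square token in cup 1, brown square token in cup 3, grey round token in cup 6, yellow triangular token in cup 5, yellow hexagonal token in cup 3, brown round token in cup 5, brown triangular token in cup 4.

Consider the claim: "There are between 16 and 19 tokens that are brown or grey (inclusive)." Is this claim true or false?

False

|tokens that are brown or grey| = 15.
The claim requires 16 ≤ 15 ≤ 19, which does not hold.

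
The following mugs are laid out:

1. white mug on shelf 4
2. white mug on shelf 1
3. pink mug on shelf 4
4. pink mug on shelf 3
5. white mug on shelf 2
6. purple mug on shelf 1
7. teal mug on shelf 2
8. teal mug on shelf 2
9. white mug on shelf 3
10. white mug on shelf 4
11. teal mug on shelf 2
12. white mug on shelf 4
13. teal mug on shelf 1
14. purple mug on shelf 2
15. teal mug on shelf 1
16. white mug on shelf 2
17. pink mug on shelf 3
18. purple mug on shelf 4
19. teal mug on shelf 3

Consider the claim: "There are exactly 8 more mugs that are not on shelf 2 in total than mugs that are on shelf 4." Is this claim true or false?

True

|mugs that are not on shelf 2| = 13.
|mugs on shelf 4| = 5.
The claim requires 13 − 5 (= 8) to equal 8, which holds.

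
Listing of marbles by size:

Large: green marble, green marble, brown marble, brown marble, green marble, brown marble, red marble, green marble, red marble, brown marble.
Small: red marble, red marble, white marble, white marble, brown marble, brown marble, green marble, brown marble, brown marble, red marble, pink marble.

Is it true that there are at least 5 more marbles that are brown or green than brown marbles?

|marbles that are brown or green| = 13.
|brown marbles| = 8.
The claim requires 13 − 8 = 5 ≥ 5, which holds.

True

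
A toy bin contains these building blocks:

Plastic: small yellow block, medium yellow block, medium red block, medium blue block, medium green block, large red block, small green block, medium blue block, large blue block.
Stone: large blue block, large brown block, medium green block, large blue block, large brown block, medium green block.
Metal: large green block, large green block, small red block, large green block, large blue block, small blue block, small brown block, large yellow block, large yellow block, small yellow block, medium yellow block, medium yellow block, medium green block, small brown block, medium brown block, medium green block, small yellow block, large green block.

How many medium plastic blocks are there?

5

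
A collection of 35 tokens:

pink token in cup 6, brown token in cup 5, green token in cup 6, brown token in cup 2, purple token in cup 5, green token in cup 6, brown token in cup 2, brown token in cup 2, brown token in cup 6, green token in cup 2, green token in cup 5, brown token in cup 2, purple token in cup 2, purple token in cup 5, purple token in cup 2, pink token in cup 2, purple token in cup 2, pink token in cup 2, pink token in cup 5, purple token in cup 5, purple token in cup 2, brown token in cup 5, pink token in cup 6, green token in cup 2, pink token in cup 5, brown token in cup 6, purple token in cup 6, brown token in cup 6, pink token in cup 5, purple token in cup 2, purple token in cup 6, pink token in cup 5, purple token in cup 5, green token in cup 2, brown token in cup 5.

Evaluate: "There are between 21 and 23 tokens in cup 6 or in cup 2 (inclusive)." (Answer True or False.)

True

There are 23 tokens in cup 6 or in cup 2.
The claim requires 21 ≤ 23 ≤ 23, which holds.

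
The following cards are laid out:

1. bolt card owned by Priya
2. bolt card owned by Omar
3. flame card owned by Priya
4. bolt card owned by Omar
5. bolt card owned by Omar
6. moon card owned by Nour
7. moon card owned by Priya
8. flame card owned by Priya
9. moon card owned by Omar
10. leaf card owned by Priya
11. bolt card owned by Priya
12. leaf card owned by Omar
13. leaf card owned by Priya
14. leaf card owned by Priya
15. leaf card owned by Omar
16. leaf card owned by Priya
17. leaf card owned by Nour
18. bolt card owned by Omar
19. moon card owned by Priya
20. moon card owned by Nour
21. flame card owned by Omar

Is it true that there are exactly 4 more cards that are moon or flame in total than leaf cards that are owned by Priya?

True

There are 8 cards that are moon or flame.
Count of leaf cards owned by Priya: 4.
The claim requires 8 − 4 (= 4) to equal 4, which holds.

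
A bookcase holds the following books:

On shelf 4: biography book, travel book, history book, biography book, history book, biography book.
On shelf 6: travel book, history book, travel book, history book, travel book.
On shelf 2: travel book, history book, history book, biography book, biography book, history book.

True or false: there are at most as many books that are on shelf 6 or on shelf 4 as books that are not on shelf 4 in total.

True

books on shelf 6 or on shelf 4: 11.
books that are not on shelf 4: 11.
The claim requires 11 ≤ 11, which holds.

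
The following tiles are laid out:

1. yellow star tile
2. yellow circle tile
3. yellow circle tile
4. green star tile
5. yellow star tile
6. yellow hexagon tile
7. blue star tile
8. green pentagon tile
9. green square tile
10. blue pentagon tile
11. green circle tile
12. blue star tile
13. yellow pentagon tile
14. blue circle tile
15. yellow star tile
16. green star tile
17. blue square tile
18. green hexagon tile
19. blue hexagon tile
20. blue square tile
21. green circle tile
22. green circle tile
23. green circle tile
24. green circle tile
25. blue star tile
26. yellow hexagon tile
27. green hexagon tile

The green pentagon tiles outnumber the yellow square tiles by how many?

green pentagon tiles: 1.
yellow square tiles: 0.
1 − 0 = 1.

1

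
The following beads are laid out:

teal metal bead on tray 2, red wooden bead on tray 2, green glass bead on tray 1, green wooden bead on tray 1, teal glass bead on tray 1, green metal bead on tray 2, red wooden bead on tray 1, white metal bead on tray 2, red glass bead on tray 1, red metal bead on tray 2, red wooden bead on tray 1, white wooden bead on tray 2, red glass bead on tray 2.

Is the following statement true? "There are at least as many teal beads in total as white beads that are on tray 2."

True

There are 2 teal beads.
There are 2 white beads on tray 2.
The claim requires 2 ≥ 2, which holds.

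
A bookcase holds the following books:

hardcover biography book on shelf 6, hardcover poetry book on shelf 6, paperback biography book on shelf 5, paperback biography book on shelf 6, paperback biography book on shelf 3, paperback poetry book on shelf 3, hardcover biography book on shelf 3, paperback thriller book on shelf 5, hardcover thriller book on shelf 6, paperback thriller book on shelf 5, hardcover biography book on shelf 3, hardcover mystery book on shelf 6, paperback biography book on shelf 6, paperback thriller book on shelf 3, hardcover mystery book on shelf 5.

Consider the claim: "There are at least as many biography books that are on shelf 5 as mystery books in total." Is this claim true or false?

|biography books on shelf 5| = 1.
|mystery books| = 2.
The claim requires 1 ≥ 2, which does not hold.

False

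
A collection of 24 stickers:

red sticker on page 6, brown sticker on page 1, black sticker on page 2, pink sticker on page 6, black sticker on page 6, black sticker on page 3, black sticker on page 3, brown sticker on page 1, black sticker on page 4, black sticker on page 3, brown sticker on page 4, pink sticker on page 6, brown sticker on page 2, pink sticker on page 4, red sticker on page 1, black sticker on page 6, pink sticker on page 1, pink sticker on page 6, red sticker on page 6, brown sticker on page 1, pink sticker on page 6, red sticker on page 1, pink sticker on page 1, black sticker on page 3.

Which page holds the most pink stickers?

Counts by page (restricted to pink stickers): page 6→4, page 1→2, page 4→1, page 2→0, page 3→0.
The maximum is 4, held uniquely by page 6.

page 6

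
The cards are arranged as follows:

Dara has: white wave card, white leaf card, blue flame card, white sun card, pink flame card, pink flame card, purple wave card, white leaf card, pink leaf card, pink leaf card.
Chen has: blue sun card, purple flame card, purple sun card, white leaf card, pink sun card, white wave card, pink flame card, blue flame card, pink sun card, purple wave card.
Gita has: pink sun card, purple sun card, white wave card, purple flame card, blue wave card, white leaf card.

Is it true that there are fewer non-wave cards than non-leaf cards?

False

|non-wave cards| = 20.
|non-leaf cards| = 20.
The claim requires 20 < 20, which does not hold.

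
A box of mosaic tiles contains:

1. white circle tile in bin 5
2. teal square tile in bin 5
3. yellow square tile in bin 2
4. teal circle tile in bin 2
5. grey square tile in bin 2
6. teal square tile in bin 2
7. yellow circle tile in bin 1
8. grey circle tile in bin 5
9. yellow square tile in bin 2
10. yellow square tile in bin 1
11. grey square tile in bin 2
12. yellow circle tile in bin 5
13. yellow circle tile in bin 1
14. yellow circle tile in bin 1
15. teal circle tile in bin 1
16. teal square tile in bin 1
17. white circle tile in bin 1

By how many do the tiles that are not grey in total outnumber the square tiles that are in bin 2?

tiles that are not grey: 14.
square tiles in bin 2: 5.
14 − 5 = 9.

9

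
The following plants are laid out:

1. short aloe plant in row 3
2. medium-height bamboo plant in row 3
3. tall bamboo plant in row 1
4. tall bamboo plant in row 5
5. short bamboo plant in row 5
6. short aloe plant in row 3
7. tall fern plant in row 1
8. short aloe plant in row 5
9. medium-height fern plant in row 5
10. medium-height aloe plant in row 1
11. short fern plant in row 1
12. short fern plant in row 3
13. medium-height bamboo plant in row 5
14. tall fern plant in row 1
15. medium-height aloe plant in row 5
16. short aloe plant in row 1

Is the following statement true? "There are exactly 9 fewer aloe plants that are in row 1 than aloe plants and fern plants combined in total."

True

There are 2 aloe plants in row 1.
aloe plants: 6; fern plants: 5; combined: 6 + 5 = 11.
The claim requires 11 − 2 (= 9) to equal 9, which holds.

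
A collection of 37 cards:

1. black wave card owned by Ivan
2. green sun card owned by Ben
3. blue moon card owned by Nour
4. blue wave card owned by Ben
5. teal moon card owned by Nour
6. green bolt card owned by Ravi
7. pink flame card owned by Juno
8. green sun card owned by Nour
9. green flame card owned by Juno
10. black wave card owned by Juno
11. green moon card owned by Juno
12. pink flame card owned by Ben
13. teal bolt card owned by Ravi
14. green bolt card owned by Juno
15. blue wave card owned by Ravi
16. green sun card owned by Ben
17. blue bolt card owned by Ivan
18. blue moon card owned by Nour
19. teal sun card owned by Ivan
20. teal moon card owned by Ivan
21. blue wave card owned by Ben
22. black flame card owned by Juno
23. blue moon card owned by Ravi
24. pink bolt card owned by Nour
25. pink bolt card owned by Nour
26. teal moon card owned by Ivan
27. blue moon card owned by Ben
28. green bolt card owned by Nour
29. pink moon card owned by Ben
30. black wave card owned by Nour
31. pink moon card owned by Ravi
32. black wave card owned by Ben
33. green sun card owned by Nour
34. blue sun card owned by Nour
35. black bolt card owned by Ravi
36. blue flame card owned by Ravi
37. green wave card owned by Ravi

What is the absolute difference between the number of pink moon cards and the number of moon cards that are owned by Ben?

pink moon cards: 2. moon cards owned by Ben: 2.
|2 − 2| = 2 − 2 = 0.

0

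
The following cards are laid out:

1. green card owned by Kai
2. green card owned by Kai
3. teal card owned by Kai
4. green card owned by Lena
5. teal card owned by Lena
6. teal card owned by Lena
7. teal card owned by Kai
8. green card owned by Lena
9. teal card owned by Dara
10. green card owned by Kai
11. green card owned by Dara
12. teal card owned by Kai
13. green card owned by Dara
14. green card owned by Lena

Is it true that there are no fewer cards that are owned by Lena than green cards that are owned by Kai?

cards owned by Lena: 5.
green cards owned by Kai: 3.
The claim requires 5 ≥ 3, which holds.

True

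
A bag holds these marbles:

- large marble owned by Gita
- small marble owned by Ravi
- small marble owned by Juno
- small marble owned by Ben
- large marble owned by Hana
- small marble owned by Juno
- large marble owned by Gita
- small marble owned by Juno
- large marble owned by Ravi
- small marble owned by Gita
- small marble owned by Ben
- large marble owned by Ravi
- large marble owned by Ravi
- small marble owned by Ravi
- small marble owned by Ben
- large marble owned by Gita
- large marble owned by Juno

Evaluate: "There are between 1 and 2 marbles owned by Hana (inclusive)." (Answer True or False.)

True

Count of marbles owned by Hana: 1.
The claim requires 1 ≤ 1 ≤ 2, which holds.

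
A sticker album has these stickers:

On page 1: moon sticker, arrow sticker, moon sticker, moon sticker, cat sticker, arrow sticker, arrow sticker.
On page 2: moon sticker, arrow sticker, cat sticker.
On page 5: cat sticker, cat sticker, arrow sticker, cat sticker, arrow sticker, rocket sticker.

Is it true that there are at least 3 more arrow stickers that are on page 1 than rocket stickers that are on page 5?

False

|arrow stickers on page 1| = 3.
|rocket stickers on page 5| = 1.
The claim requires 3 − 1 = 2 ≥ 3, which does not hold.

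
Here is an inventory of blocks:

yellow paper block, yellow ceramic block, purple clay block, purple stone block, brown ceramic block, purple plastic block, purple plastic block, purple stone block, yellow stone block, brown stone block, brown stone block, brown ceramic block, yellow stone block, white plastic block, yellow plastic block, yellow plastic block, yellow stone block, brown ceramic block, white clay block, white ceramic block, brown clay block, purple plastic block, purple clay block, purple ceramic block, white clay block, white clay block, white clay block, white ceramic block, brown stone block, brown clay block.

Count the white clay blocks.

4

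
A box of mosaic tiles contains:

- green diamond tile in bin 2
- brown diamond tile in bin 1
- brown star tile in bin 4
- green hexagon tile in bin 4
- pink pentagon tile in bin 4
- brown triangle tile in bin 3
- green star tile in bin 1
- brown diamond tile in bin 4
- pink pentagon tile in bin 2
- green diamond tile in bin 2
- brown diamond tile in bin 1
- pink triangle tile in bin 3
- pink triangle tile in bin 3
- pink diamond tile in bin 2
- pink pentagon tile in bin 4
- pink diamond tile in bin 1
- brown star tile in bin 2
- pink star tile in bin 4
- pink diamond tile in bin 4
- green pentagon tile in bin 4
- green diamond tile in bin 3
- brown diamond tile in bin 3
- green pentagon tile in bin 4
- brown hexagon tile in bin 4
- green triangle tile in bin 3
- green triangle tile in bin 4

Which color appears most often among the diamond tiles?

brown

Counts by color (restricted to diamond tiles): brown 4, pink 3, green 3.
The maximum is 4, held uniquely by brown.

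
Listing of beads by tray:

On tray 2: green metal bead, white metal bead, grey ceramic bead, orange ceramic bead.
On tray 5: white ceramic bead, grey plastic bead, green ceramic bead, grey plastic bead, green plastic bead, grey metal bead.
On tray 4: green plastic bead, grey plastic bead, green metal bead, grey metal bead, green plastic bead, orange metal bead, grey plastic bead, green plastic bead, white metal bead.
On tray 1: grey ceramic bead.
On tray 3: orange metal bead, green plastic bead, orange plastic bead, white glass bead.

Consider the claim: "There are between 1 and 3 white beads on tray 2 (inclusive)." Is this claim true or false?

There is 1 white bead on tray 2.
The claim requires 1 ≤ 1 ≤ 3, which holds.

True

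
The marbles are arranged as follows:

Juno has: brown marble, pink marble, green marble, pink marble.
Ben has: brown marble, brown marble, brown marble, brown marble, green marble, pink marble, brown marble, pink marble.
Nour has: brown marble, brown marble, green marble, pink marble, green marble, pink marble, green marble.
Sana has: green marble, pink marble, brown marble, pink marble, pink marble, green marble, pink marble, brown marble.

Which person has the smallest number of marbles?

Juno

Counts by owner: Sana→8, Ben→8, Nour→7, Juno→4.
The minimum is 4, held uniquely by Juno.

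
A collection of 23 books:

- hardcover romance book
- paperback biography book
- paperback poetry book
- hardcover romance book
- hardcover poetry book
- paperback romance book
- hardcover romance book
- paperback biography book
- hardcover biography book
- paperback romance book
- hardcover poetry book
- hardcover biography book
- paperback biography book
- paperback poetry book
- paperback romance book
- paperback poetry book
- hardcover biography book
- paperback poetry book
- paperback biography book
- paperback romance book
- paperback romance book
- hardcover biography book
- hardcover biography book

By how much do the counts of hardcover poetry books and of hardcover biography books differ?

hardcover poetry books: 2. hardcover biography books: 5.
|2 − 5| = 5 − 2 = 3.

3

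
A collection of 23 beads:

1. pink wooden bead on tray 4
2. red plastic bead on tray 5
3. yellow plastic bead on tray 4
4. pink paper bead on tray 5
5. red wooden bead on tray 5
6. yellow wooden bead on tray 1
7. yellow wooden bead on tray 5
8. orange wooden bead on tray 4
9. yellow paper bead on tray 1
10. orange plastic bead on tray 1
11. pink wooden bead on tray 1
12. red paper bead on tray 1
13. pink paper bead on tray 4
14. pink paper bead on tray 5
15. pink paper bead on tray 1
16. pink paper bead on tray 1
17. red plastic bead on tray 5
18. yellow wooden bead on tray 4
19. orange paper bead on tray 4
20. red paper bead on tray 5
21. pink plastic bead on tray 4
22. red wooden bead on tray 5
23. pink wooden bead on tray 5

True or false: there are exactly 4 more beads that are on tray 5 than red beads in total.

False

|beads on tray 5| = 9.
|red beads| = 6.
The claim requires 9 − 6 (= 3) to equal 4, which does not hold.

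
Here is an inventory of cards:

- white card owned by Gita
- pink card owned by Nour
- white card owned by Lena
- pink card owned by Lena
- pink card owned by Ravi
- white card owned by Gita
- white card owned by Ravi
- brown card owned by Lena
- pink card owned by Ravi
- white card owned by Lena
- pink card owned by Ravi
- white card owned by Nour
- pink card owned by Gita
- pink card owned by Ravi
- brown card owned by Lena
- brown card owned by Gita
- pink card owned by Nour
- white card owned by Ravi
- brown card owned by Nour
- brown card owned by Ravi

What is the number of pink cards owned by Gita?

1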